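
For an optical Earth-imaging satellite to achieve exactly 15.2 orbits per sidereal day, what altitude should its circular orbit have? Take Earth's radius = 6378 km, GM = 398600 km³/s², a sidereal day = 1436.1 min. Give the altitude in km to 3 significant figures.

494 km

Required period T = 86166 / 15.2 = 5668.8 s.
From T = 2π√(a³/μ): a = (μ T²/4π²)^(1/3) = (398600 × 5668.8² / 4π²)^(1/3) = 6872 km.
Altitude h = a − R = 6872 − 6378 = 494 km.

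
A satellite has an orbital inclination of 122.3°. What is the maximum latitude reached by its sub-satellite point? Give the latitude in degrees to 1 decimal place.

Retrograde orbit: the ground track reaches ±(180° − i) = ±(180 − 122.3) = ±57.7°.

57.7°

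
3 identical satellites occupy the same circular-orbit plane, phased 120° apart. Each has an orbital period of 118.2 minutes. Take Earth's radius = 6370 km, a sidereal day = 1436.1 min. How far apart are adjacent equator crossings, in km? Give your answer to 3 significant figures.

1100 km

T = 118.2 min = 7092.0 s.
Single-satellite node shift = (7092.0/86166) × 360° = 29.63°.
With 3 satellites evenly phased, successive equator crossings are 29.63/3 = 9.877° apart.
That is 9.877 × 111.2 = 1098 km at the equator.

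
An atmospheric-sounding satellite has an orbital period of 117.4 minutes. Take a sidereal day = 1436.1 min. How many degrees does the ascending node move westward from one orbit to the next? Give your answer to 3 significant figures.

29.4°

T = 117.4 min = 7044.0 s.
During one orbit Earth rotates (7044.0 / 86166) × 360° = 29.43°.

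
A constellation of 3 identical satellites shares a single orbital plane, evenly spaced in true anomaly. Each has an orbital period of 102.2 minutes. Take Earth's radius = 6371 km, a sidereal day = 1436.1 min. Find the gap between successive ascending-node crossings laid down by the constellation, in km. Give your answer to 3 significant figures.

T = 102.2 min = 6132.0 s.
Single-satellite node shift = (6132.0/86166) × 360° = 25.62°.
With 3 satellites evenly phased, successive equator crossings are 25.62/3 = 8.540° apart.
That is 8.540 × 111.2 = 950 km at the equator.

950 km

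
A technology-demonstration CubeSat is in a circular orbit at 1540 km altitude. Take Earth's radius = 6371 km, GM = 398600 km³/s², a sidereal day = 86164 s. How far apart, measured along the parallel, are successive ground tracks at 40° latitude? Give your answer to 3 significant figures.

2490 km

Semi-major axis a = 6371 + 1540 = 7911 km. Period T = 2π√(a³/μ) = 2π√(7911³/398600) = 7002.6 s = 116.71 min.
Node shift per orbit = (7002.6/86164) × 360° = 29.26°.
Equatorial spacing = 29.26 × 111.2 km/° = 3253 km.
At 40° latitude, spacing = 3253 × cos(40°) = 2492 km.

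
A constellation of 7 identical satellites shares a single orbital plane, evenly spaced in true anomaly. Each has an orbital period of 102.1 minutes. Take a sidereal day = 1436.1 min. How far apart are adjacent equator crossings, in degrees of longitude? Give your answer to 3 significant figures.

T = 102.1 min = 6126.0 s.
Single-satellite node shift = (6126.0/86166) × 360° = 25.59°.
With 7 satellites evenly phased, successive equator crossings are 25.59/7 = 3.656° apart.

3.66°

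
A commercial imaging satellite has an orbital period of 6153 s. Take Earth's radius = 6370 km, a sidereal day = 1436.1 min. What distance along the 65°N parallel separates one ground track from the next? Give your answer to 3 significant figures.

1210 km

Node shift per orbit = (6153.0/86166) × 360° = 25.71°.
Equatorial spacing = 25.71 × 111.2 km/° = 2858 km.
At 65° latitude, spacing = 2858 × cos(65°) = 1208 km.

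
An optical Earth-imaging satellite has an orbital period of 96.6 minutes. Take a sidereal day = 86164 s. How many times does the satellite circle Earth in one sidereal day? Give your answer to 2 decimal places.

T = 96.6 min = 5796.0 s.
Orbits per sidereal day = 86164 / 5796.0 = 14.866.

14.87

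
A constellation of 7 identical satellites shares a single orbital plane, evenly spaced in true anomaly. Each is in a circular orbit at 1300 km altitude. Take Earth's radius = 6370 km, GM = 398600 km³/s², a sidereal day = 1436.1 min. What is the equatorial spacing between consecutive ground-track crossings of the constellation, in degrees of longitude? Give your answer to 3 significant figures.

3.99°

Semi-major axis a = 6370 + 1300 = 7670 km. Period T = 2π√(a³/μ) = 2π√(7670³/398600) = 6685.0 s = 111.42 min.
Single-satellite node shift = (6685.0/86166) × 360° = 27.93°.
With 7 satellites evenly phased, successive equator crossings are 27.93/7 = 3.990° apart.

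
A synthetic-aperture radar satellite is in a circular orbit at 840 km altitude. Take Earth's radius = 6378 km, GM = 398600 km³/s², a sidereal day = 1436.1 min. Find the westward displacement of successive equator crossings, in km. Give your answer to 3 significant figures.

2840 km

Semi-major axis a = 6378 + 840 = 7218 km. Period T = 2π√(a³/μ) = 2π√(7218³/398600) = 6102.9 s = 101.72 min.
During one orbit Earth rotates (6102.9 / 86166) × 360° = 25.50°.
At the equator that is 25.50° × (2π·6378/360) km/° = 25.50 × 111.3 = 2838 km.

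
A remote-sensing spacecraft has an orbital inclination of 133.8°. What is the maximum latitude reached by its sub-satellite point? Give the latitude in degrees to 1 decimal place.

46.2°

Retrograde orbit: the ground track reaches ±(180° − i) = ±(180 − 133.8) = ±46.2°.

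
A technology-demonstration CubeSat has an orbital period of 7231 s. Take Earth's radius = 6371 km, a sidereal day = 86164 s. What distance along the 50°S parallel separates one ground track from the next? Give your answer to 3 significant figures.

2160 km

Node shift per orbit = (7231.0/86164) × 360° = 30.21°.
Equatorial spacing = 30.21 × 111.2 km/° = 3359 km.
At 50° latitude, spacing = 3359 × cos(50°) = 2159 km.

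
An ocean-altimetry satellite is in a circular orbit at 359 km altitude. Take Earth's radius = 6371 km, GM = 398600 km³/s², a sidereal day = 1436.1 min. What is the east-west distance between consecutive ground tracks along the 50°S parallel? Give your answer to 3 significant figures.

Semi-major axis a = 6371 + 359 = 6730 km. Period T = 2π√(a³/μ) = 2π√(6730³/398600) = 5494.6 s = 91.58 min.
Node shift per orbit = (5494.6/86166) × 360° = 22.96°.
Equatorial spacing = 22.96 × 111.2 km/° = 2553 km.
At 50° latitude, spacing = 2553 × cos(50°) = 1641 km.

1640 km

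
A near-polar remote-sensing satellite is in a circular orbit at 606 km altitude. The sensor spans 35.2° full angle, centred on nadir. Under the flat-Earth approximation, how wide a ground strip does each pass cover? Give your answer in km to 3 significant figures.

384 km

Half-angle = 35.2°/2 = 17.6°.
Swath width ≈ 2h·tan(θ/2) = 2 × 606 × tan(17.6°) = 384.5 km.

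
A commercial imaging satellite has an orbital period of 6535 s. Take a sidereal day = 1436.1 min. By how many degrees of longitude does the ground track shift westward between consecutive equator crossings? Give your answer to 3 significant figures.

During one orbit Earth rotates (6535.0 / 86166) × 360° = 27.30°.

27.3°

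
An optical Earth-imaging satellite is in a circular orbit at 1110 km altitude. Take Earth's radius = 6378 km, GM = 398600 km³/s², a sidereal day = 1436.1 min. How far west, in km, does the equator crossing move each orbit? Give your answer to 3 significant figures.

3000 km

Semi-major axis a = 6378 + 1110 = 7488 km. Period T = 2π√(a³/μ) = 2π√(7488³/398600) = 6448.5 s = 107.48 min.
During one orbit Earth rotates (6448.5 / 86166) × 360° = 26.94°.
At the equator that is 26.94° × (2π·6378/360) km/° = 26.94 × 111.3 = 2999 km.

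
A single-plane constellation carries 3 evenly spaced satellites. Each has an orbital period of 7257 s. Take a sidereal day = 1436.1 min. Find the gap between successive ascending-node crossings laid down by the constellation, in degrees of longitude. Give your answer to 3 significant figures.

10.1°

Single-satellite node shift = (7257.0/86166) × 360° = 30.32°.
With 3 satellites evenly phased, successive equator crossings are 30.32/3 = 10.107° apart.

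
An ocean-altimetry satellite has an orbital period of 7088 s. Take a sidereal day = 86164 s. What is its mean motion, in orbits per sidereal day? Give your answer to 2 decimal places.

Orbits per sidereal day = 86164 / 7088.0 = 12.156.

12.16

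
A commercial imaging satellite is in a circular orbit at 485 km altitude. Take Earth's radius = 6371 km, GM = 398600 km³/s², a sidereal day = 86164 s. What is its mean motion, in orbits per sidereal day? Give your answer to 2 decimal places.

15.25

Semi-major axis a = 6371 + 485 = 6856 km. Period T = 2π√(a³/μ) = 2π√(6856³/398600) = 5649.6 s = 94.16 min.
Orbits per sidereal day = 86164 / 5649.6 = 15.251.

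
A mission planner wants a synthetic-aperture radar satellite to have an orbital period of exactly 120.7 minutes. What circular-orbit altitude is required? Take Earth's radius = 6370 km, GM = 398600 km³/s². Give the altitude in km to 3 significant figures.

T = 120.7 min = 7242.0 s.
From T = 2π√(a³/μ): a = (μ T²/4π²)^(1/3) = (398600 × 7242.0² / 4π²)^(1/3) = 8090 km.
Altitude h = a − R = 8090 − 6370 = 1720 km.

1720 km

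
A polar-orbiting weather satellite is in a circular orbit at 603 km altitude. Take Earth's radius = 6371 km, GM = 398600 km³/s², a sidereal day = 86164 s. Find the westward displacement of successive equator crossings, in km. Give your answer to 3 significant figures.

Semi-major axis a = 6371 + 603 = 6974 km. Period T = 2π√(a³/μ) = 2π√(6974³/398600) = 5796.1 s = 96.60 min.
During one orbit Earth rotates (5796.1 / 86164) × 360° = 24.22°.
At the equator that is 24.22° × (2π·6371/360) km/° = 24.22 × 111.2 = 2693 km.

2690 km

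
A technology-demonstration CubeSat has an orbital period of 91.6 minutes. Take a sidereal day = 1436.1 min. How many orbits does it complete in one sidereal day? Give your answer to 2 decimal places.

15.68

T = 91.6 min = 5496.0 s.
Orbits per sidereal day = 86166 / 5496.0 = 15.678.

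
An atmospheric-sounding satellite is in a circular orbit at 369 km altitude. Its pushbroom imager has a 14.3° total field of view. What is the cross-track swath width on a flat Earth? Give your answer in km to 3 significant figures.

92.6 km

Half-angle = 14.3°/2 = 7.15°.
Swath width ≈ 2h·tan(θ/2) = 2 × 369 × tan(7.15°) = 92.6 km.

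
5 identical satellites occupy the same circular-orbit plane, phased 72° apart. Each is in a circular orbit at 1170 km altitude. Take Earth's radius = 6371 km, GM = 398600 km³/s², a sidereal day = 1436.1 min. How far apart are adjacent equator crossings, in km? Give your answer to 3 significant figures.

Semi-major axis a = 6371 + 1170 = 7541 km. Period T = 2π√(a³/μ) = 2π√(7541³/398600) = 6517.1 s = 108.62 min.
Single-satellite node shift = (6517.1/86166) × 360° = 27.23°.
With 5 satellites evenly phased, successive equator crossings are 27.23/5 = 5.446° apart.
That is 5.446 × 111.2 = 606 km at the equator.

606 km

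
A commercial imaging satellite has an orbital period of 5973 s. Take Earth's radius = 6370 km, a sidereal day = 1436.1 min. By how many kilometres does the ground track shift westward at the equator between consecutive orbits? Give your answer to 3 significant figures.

2770 km

During one orbit Earth rotates (5973.0 / 86166) × 360° = 24.96°.
At the equator that is 24.96° × (2π·6370/360) km/° = 24.96 × 111.2 = 2774 km.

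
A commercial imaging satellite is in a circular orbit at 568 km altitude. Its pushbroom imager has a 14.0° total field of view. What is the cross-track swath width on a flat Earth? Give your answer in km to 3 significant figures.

139 km

Half-angle = 14.0°/2 = 7°.
Swath width ≈ 2h·tan(θ/2) = 2 × 568 × tan(7°) = 139.5 km.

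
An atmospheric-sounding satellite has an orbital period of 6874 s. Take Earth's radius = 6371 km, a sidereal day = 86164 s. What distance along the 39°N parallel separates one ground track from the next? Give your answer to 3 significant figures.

Node shift per orbit = (6874.0/86164) × 360° = 28.72°.
Equatorial spacing = 28.72 × 111.2 km/° = 3194 km.
At 39° latitude, spacing = 3194 × cos(39°) = 2482 km.

2480 km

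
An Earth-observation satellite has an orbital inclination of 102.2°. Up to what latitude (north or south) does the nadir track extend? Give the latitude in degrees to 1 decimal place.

77.8°

Retrograde orbit: the ground track reaches ±(180° − i) = ±(180 − 102.2) = ±77.8°.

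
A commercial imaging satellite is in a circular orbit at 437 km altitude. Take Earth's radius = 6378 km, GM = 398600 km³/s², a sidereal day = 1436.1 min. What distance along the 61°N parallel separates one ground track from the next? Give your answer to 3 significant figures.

1260 km

Semi-major axis a = 6378 + 437 = 6815 km. Period T = 2π√(a³/μ) = 2π√(6815³/398600) = 5599.0 s = 93.32 min.
Node shift per orbit = (5599.0/86166) × 360° = 23.39°.
Equatorial spacing = 23.39 × 111.3 km/° = 2604 km.
At 61° latitude, spacing = 2604 × cos(61°) = 1262 km.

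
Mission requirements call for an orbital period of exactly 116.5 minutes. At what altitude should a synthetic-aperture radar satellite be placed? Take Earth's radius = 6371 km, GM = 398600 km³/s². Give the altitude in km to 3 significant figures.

T = 116.5 min = 6990.0 s.
From T = 2π√(a³/μ): a = (μ T²/4π²)^(1/3) = (398600 × 6990.0² / 4π²)^(1/3) = 7902 km.
Altitude h = a − R = 7902 − 6371 = 1531 km.

1530 km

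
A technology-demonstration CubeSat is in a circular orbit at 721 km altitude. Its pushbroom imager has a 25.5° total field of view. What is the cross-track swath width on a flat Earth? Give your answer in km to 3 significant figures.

Half-angle = 25.5°/2 = 12.75°.
Swath width ≈ 2h·tan(θ/2) = 2 × 721 × tan(12.75°) = 326.3 km.

326 km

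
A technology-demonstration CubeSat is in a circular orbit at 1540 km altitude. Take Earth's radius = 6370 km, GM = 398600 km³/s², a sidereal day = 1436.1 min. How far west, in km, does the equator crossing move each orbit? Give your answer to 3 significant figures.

Semi-major axis a = 6370 + 1540 = 7910 km. Period T = 2π√(a³/μ) = 2π√(7910³/398600) = 7001.3 s = 116.69 min.
During one orbit Earth rotates (7001.3 / 86166) × 360° = 29.25°.
At the equator that is 29.25° × (2π·6370/360) km/° = 29.25 × 111.2 = 3252 km.

3250 km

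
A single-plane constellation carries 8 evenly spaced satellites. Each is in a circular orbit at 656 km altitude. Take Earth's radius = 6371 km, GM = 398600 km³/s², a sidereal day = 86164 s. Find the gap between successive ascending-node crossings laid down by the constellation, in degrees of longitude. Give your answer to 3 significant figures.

3.06°

Semi-major axis a = 6371 + 656 = 7027 km. Period T = 2π√(a³/μ) = 2π√(7027³/398600) = 5862.3 s = 97.70 min.
Single-satellite node shift = (5862.3/86164) × 360° = 24.49°.
With 8 satellites evenly phased, successive equator crossings are 24.49/8 = 3.062° apart.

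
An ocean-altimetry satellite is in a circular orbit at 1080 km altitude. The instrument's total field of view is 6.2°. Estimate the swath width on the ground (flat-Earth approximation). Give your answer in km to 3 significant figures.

117 km

Half-angle = 6.2°/2 = 3.1°.
Swath width ≈ 2h·tan(θ/2) = 2 × 1080 × tan(3.1°) = 117.0 km.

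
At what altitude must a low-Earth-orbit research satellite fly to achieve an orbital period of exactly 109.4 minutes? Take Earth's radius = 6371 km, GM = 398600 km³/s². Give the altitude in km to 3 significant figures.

T = 109.4 min = 6564.0 s.
From T = 2π√(a³/μ): a = (μ T²/4π²)^(1/3) = (398600 × 6564.0² / 4π²)^(1/3) = 7577 km.
Altitude h = a − R = 7577 − 6371 = 1206 km.

1210 km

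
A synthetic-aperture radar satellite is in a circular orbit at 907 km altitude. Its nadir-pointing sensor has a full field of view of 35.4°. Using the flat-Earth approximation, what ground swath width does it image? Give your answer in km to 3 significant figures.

579 km

Half-angle = 35.4°/2 = 17.7°.
Swath width ≈ 2h·tan(θ/2) = 2 × 907 × tan(17.7°) = 578.9 km.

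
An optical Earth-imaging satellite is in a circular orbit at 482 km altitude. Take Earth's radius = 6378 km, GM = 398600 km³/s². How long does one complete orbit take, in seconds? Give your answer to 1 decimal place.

Semi-major axis a = 6378 + 482 = 6860 km. Period T = 2π√(a³/μ) = 2π√(6860³/398600) = 5654.5 s = 94.24 min.

5654.5 seconds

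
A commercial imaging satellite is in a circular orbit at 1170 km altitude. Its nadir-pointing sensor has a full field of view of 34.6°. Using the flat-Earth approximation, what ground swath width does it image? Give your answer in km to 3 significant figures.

729 km

Half-angle = 34.6°/2 = 17.3°.
Swath width ≈ 2h·tan(θ/2) = 2 × 1170 × tan(17.3°) = 728.8 km.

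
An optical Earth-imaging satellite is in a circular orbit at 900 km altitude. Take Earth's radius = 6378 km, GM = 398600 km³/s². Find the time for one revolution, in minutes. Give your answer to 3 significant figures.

Semi-major axis a = 6378 + 900 = 7278 km. Period T = 2π√(a³/μ) = 2π√(7278³/398600) = 6179.2 s = 102.99 min.

103 min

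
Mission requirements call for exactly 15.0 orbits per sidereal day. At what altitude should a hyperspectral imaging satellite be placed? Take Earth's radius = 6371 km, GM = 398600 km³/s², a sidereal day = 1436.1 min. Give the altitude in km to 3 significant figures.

561 km

Required period T = 86166 / 15.0 = 5744.4 s.
From T = 2π√(a³/μ): a = (μ T²/4π²)^(1/3) = (398600 × 5744.4² / 4π²)^(1/3) = 6932 km.
Altitude h = a − R = 6932 − 6371 = 561 km.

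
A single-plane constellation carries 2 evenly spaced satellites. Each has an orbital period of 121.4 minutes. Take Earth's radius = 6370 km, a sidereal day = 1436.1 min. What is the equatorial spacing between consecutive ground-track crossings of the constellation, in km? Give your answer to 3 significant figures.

T = 121.4 min = 7284.0 s.
Single-satellite node shift = (7284.0/86166) × 360° = 30.43°.
With 2 satellites evenly phased, successive equator crossings are 30.43/2 = 15.216° apart.
That is 15.216 × 111.2 = 1692 km at the equator.

1690 km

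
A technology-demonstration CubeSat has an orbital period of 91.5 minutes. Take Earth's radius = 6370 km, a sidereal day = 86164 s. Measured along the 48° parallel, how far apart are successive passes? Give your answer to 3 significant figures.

1710 km

T = 91.5 min = 5490.0 s.
Node shift per orbit = (5490.0/86164) × 360° = 22.94°.
Equatorial spacing = 22.94 × 111.2 km/° = 2550 km.
At 48° latitude, spacing = 2550 × cos(48°) = 1706 km.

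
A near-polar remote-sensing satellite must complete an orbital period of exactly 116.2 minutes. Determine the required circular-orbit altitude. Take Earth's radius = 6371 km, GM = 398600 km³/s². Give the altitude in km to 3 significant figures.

T = 116.2 min = 6972.0 s.
From T = 2π√(a³/μ): a = (μ T²/4π²)^(1/3) = (398600 × 6972.0² / 4π²)^(1/3) = 7888 km.
Altitude h = a − R = 7888 − 6371 = 1517 km.

1520 km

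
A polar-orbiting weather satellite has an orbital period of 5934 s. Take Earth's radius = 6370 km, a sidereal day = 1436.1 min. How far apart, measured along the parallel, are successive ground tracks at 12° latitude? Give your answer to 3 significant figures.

Node shift per orbit = (5934.0/86166) × 360° = 24.79°.
Equatorial spacing = 24.79 × 111.2 km/° = 2756 km.
At 12° latitude, spacing = 2756 × cos(12°) = 2696 km.

2700 km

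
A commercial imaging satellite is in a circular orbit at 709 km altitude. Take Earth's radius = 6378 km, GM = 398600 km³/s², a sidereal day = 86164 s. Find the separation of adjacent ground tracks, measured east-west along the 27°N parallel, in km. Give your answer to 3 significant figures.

2460 km

Semi-major axis a = 6378 + 709 = 7087 km. Period T = 2π√(a³/μ) = 2π√(7087³/398600) = 5937.5 s = 98.96 min.
Node shift per orbit = (5937.5/86164) × 360° = 24.81°.
Equatorial spacing = 24.81 × 111.3 km/° = 2761 km.
At 27° latitude, spacing = 2761 × cos(27°) = 2461 km.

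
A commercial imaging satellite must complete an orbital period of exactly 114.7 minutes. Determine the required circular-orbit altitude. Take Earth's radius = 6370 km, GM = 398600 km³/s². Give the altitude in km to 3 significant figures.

1450 km

T = 114.7 min = 6882.0 s.
From T = 2π√(a³/μ): a = (μ T²/4π²)^(1/3) = (398600 × 6882.0² / 4π²)^(1/3) = 7820 km.
Altitude h = a − R = 7820 − 6370 = 1450 km.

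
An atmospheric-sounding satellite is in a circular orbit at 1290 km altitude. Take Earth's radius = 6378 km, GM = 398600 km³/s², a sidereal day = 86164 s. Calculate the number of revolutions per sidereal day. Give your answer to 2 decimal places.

Semi-major axis a = 6378 + 1290 = 7668 km. Period T = 2π√(a³/μ) = 2π√(7668³/398600) = 6682.4 s = 111.37 min.
Orbits per sidereal day = 86164 / 6682.4 = 12.894.

12.89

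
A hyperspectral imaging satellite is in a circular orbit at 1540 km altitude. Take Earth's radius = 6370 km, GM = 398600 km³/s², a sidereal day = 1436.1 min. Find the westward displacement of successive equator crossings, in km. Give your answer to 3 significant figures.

3250 km

Semi-major axis a = 6370 + 1540 = 7910 km. Period T = 2π√(a³/μ) = 2π√(7910³/398600) = 7001.3 s = 116.69 min.
During one orbit Earth rotates (7001.3 / 86166) × 360° = 29.25°.
At the equator that is 29.25° × (2π·6370/360) km/° = 29.25 × 111.2 = 3252 km.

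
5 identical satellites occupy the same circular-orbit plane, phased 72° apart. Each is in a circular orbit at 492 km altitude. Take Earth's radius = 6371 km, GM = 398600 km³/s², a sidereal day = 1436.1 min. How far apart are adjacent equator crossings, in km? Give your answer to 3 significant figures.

526 km

Semi-major axis a = 6371 + 492 = 6863 km. Period T = 2π√(a³/μ) = 2π√(6863³/398600) = 5658.3 s = 94.30 min.
Single-satellite node shift = (5658.3/86166) × 360° = 23.64°.
With 5 satellites evenly phased, successive equator crossings are 23.64/5 = 4.728° apart.
That is 4.728 × 111.2 = 526 km at the equator.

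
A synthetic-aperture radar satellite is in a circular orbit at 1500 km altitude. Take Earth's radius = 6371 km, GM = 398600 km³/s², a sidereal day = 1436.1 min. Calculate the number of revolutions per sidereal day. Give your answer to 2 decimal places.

12.40

Semi-major axis a = 6371 + 1500 = 7871 km. Period T = 2π√(a³/μ) = 2π√(7871³/398600) = 6949.5 s = 115.83 min.
Orbits per sidereal day = 86166 / 6949.5 = 12.399.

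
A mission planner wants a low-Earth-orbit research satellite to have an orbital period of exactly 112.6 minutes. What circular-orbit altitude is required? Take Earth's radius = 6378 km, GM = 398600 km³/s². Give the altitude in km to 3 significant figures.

1350 km

T = 112.6 min = 6756.0 s.
From T = 2π√(a³/μ): a = (μ T²/4π²)^(1/3) = (398600 × 6756.0² / 4π²)^(1/3) = 7724 km.
Altitude h = a − R = 7724 − 6378 = 1346 km.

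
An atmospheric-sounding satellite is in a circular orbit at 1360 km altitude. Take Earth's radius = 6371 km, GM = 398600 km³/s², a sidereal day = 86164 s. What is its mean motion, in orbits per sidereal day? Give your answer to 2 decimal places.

Semi-major axis a = 6371 + 1360 = 7731 km. Period T = 2π√(a³/μ) = 2π√(7731³/398600) = 6765.0 s = 112.75 min.
Orbits per sidereal day = 86164 / 6765.0 = 12.737.

12.74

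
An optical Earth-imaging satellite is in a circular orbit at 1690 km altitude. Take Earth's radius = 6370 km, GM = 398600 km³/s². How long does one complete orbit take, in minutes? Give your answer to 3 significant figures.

120 min

Semi-major axis a = 6370 + 1690 = 8060 km. Period T = 2π√(a³/μ) = 2π√(8060³/398600) = 7201.3 s = 120.02 min.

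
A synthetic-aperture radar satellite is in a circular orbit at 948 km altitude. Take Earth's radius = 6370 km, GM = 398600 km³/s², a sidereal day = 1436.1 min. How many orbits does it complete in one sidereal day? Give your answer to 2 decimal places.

13.83

Semi-major axis a = 6370 + 948 = 7318 km. Period T = 2π√(a³/μ) = 2π√(7318³/398600) = 6230.2 s = 103.84 min.
Orbits per sidereal day = 86166 / 6230.2 = 13.830.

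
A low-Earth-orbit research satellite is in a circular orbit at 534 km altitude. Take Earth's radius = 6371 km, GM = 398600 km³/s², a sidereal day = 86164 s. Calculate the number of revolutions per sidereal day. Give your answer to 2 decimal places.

15.09

Semi-major axis a = 6371 + 534 = 6905 km. Period T = 2π√(a³/μ) = 2π√(6905³/398600) = 5710.3 s = 95.17 min.
Orbits per sidereal day = 86164 / 5710.3 = 15.089.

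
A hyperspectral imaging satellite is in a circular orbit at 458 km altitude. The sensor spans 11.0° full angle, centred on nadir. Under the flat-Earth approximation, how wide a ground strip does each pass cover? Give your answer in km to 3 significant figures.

88.2 km

Half-angle = 11.0°/2 = 5.5°.
Swath width ≈ 2h·tan(θ/2) = 2 × 458 × tan(5.5°) = 88.2 km.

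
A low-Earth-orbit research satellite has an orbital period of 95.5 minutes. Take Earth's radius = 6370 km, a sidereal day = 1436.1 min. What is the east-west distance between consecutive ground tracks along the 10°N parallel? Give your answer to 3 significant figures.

2620 km

T = 95.5 min = 5730.0 s.
Node shift per orbit = (5730.0/86166) × 360° = 23.94°.
Equatorial spacing = 23.94 × 111.2 km/° = 2662 km.
At 10° latitude, spacing = 2662 × cos(10°) = 2621 km.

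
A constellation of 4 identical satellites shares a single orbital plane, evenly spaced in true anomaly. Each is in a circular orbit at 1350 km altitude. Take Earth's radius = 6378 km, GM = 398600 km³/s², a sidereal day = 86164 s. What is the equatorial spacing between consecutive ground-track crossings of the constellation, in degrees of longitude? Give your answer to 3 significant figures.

Semi-major axis a = 6378 + 1350 = 7728 km. Period T = 2π√(a³/μ) = 2π√(7728³/398600) = 6761.0 s = 112.68 min.
Single-satellite node shift = (6761.0/86164) × 360° = 28.25°.
With 4 satellites evenly phased, successive equator crossings are 28.25/4 = 7.062° apart.

7.06°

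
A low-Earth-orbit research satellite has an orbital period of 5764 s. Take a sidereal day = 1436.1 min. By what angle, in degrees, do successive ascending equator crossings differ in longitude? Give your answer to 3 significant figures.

During one orbit Earth rotates (5764.0 / 86166) × 360° = 24.08°.

24.1°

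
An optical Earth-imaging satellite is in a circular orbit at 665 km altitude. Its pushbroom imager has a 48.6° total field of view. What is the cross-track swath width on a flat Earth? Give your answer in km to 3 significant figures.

601 km

Half-angle = 48.6°/2 = 24.3°.
Swath width ≈ 2h·tan(θ/2) = 2 × 665 × tan(24.3°) = 600.5 km.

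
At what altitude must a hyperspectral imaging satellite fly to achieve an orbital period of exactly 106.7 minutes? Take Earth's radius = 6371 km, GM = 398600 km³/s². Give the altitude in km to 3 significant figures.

T = 106.7 min = 6402.0 s.
From T = 2π√(a³/μ): a = (μ T²/4π²)^(1/3) = (398600 × 6402.0² / 4π²)^(1/3) = 7452 km.
Altitude h = a − R = 7452 − 6371 = 1081 km.

1080 km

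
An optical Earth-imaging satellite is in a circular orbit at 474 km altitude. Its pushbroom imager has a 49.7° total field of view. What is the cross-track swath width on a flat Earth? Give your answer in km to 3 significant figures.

Half-angle = 49.7°/2 = 24.85°.
Swath width ≈ 2h·tan(θ/2) = 2 × 474 × tan(24.85°) = 439.0 km.

439 km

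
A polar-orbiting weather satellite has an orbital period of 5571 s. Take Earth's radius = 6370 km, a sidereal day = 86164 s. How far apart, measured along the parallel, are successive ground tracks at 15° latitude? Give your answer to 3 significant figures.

Node shift per orbit = (5571.0/86164) × 360° = 23.28°.
Equatorial spacing = 23.28 × 111.2 km/° = 2588 km.
At 15° latitude, spacing = 2588 × cos(15°) = 2500 km.

2500 km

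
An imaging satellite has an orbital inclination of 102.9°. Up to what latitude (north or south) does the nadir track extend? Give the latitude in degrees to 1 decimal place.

77.1°

Retrograde orbit: the ground track reaches ±(180° − i) = ±(180 − 102.9) = ±77.1°.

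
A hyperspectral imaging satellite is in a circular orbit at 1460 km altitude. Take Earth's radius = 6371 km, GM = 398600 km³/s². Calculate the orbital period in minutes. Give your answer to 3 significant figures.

115 min

Semi-major axis a = 6371 + 1460 = 7831 km. Period T = 2π√(a³/μ) = 2π√(7831³/398600) = 6896.6 s = 114.94 min.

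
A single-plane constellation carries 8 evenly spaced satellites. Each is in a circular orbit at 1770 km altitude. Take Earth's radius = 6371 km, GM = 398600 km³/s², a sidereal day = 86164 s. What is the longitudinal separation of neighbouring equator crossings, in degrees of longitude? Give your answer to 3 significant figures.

3.82°

Semi-major axis a = 6371 + 1770 = 8141 km. Period T = 2π√(a³/μ) = 2π√(8141³/398600) = 7310.2 s = 121.84 min.
Single-satellite node shift = (7310.2/86164) × 360° = 30.54°.
With 8 satellites evenly phased, successive equator crossings are 30.54/8 = 3.818° apart.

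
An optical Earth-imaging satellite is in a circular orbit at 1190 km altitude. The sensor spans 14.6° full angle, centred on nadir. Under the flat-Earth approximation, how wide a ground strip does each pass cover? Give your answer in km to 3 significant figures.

Half-angle = 14.6°/2 = 7.3°.
Swath width ≈ 2h·tan(θ/2) = 2 × 1190 × tan(7.3°) = 304.9 km.

305 km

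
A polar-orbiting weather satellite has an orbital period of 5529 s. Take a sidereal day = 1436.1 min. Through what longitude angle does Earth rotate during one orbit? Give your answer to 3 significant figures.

During one orbit Earth rotates (5529.0 / 86166) × 360° = 23.10°.

23.1°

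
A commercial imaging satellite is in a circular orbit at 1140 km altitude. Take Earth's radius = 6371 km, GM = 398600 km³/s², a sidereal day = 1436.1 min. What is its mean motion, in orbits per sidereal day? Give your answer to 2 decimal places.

13.30

Semi-major axis a = 6371 + 1140 = 7511 km. Period T = 2π√(a³/μ) = 2π√(7511³/398600) = 6478.3 s = 107.97 min.
Orbits per sidereal day = 86166 / 6478.3 = 13.301.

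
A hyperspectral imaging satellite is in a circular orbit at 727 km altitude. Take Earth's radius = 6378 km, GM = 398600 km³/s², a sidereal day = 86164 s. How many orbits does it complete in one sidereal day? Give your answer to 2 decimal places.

14.46

Semi-major axis a = 6378 + 727 = 7105 km. Period T = 2π√(a³/μ) = 2π√(7105³/398600) = 5960.2 s = 99.34 min.
Orbits per sidereal day = 86164 / 5960.2 = 14.457.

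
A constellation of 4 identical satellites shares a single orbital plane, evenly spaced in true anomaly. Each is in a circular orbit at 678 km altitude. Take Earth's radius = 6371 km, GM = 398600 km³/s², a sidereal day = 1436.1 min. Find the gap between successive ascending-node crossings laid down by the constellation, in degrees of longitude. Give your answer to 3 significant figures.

Semi-major axis a = 6371 + 678 = 7049 km. Period T = 2π√(a³/μ) = 2π√(7049³/398600) = 5889.8 s = 98.16 min.
Single-satellite node shift = (5889.8/86166) × 360° = 24.61°.
With 4 satellites evenly phased, successive equator crossings are 24.61/4 = 6.152° apart.

6.15°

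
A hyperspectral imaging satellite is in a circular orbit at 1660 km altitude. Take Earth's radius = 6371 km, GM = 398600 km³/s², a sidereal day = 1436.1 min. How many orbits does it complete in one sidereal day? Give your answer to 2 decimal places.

Semi-major axis a = 6371 + 1660 = 8031 km. Period T = 2π√(a³/μ) = 2π√(8031³/398600) = 7162.5 s = 119.38 min.
Orbits per sidereal day = 86166 / 7162.5 = 12.030.

12.03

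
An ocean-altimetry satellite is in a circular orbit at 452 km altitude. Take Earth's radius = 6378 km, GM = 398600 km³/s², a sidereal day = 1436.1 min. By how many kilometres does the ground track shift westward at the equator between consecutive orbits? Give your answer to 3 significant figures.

2610 km

Semi-major axis a = 6378 + 452 = 6830 km. Period T = 2π√(a³/μ) = 2π√(6830³/398600) = 5617.5 s = 93.62 min.
During one orbit Earth rotates (5617.5 / 86166) × 360° = 23.47°.
At the equator that is 23.47° × (2π·6378/360) km/° = 23.47 × 111.3 = 2613 km.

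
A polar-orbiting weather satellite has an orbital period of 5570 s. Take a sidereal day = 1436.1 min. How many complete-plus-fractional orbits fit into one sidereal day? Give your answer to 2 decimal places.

Orbits per sidereal day = 86166 / 5570.0 = 15.470.

15.47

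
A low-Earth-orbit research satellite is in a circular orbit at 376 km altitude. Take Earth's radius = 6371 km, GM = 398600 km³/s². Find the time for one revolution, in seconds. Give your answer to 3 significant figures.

Semi-major axis a = 6371 + 376 = 6747 km. Period T = 2π√(a³/μ) = 2π√(6747³/398600) = 5515.4 s = 91.92 min.

5520 seconds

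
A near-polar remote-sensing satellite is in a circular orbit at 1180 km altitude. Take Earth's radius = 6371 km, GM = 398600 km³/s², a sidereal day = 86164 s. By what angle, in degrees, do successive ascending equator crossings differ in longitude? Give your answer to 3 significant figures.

27.3°

Semi-major axis a = 6371 + 1180 = 7551 km. Period T = 2π√(a³/μ) = 2π√(7551³/398600) = 6530.1 s = 108.83 min.
During one orbit Earth rotates (6530.1 / 86164) × 360° = 27.28°.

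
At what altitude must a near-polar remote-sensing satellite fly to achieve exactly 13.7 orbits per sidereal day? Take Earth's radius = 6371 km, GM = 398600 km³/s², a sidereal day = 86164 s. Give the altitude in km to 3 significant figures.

Required period T = 86164 / 13.7 = 6289.3 s.
From T = 2π√(a³/μ): a = (μ T²/4π²)^(1/3) = (398600 × 6289.3² / 4π²)^(1/3) = 7364 km.
Altitude h = a − R = 7364 − 6371 = 993 km.

993 km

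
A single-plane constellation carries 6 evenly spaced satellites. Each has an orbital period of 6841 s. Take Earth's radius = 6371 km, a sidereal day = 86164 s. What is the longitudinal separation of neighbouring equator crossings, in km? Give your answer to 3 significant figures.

530 km

Single-satellite node shift = (6841.0/86164) × 360° = 28.58°.
With 6 satellites evenly phased, successive equator crossings are 28.58/6 = 4.764° apart.
That is 4.764 × 111.2 = 530 km at the equator.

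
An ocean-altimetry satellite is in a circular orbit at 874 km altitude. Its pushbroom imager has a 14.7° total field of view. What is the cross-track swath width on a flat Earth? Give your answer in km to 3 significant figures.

Half-angle = 14.7°/2 = 7.35°.
Swath width ≈ 2h·tan(θ/2) = 2 × 874 × tan(7.35°) = 225.5 km.

225 km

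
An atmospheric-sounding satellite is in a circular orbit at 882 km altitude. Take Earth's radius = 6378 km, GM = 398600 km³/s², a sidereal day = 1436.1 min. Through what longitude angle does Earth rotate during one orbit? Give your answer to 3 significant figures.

25.7°

Semi-major axis a = 6378 + 882 = 7260 km. Period T = 2π√(a³/μ) = 2π√(7260³/398600) = 6156.2 s = 102.60 min.
During one orbit Earth rotates (6156.2 / 86166) × 360° = 25.72°.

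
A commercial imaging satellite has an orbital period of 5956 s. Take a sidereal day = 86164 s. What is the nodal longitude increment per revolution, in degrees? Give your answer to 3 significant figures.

24.9°

During one orbit Earth rotates (5956.0 / 86164) × 360° = 24.88°.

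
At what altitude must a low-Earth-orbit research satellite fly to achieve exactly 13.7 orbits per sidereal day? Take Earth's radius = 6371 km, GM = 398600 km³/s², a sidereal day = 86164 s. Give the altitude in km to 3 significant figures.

Required period T = 86164 / 13.7 = 6289.3 s.
From T = 2π√(a³/μ): a = (μ T²/4π²)^(1/3) = (398600 × 6289.3² / 4π²)^(1/3) = 7364 km.
Altitude h = a − R = 7364 − 6371 = 993 km.

993 km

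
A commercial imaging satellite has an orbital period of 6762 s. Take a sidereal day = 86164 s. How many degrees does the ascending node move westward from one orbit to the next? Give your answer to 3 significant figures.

28.3°

During one orbit Earth rotates (6762.0 / 86164) × 360° = 28.25°.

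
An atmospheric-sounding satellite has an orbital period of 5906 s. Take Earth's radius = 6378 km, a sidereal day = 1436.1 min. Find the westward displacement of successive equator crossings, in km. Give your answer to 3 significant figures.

During one orbit Earth rotates (5906.0 / 86166) × 360° = 24.68°.
At the equator that is 24.68° × (2π·6378/360) km/° = 24.68 × 111.3 = 2747 km.

2750 km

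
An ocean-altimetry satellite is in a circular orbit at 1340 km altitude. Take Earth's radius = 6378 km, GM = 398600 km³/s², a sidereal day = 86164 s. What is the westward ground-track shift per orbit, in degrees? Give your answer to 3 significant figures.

Semi-major axis a = 6378 + 1340 = 7718 km. Period T = 2π√(a³/μ) = 2π√(7718³/398600) = 6747.9 s = 112.46 min.
During one orbit Earth rotates (6747.9 / 86164) × 360° = 28.19°.

28.2°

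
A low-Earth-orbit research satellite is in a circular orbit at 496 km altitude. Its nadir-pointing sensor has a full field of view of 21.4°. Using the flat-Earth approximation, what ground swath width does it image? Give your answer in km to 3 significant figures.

187 km

Half-angle = 21.4°/2 = 10.7°.
Swath width ≈ 2h·tan(θ/2) = 2 × 496 × tan(10.7°) = 187.4 km.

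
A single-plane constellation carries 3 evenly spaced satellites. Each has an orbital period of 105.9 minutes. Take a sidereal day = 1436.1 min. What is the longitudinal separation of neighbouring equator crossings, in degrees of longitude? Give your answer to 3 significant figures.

8.85°

T = 105.9 min = 6354.0 s.
Single-satellite node shift = (6354.0/86166) × 360° = 26.55°.
With 3 satellites evenly phased, successive equator crossings are 26.55/3 = 8.849° apart.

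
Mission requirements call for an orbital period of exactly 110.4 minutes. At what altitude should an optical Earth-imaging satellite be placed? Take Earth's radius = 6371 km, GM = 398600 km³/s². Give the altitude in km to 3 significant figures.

T = 110.4 min = 6624.0 s.
From T = 2π√(a³/μ): a = (μ T²/4π²)^(1/3) = (398600 × 6624.0² / 4π²)^(1/3) = 7623 km.
Altitude h = a − R = 7623 − 6371 = 1252 km.

1250 km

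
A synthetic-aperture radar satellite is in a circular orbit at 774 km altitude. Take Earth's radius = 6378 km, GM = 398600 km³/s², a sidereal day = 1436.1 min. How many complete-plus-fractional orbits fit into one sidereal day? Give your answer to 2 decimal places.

Semi-major axis a = 6378 + 774 = 7152 km. Period T = 2π√(a³/μ) = 2π√(7152³/398600) = 6019.4 s = 100.32 min.
Orbits per sidereal day = 86166 / 6019.4 = 14.315.

14.31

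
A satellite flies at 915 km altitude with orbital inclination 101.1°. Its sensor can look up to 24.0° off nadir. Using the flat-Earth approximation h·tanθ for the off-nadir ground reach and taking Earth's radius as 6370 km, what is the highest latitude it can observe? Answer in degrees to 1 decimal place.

82.6°

Retrograde orbit: the ground track reaches ±(180° − i) = ±(180 − 101.1) = ±78.9°.
Sensor half-swath on the ground ≈ 915·tan(24.0°) = 407 km = 3.66° of latitude.
Maximum observable latitude ≈ 78.9 + 3.66 = 82.6°.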